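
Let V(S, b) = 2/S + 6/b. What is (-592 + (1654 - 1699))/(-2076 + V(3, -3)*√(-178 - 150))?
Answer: 2975427/9698308 - 1911*I*√82/4849154 ≈ 0.3068 - 0.0035686*I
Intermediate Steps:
(-592 + (1654 - 1699))/(-2076 + V(3, -3)*√(-178 - 150)) = (-592 + (1654 - 1699))/(-2076 + (2/3 + 6/(-3))*√(-178 - 150)) = (-592 - 45)/(-2076 + (2*(⅓) + 6*(-⅓))*√(-328)) = -637/(-2076 + (⅔ - 2)*(2*I*√82)) = -637/(-2076 - 8*I*√82/3)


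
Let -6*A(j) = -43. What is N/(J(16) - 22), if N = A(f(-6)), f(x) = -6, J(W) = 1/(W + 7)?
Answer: -989/3030 ≈ -0.32640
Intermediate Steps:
J(W) = 1/(7 + W)
A(j) = 43/6 (A(j) = -⅙*(-43) = 43/6)
N = 43/6 ≈ 7.1667
N/(J(16) - 22) = 43/(6*(1/(7 + 16) - 22)) = 43/(6*(1/23 - 22)) = 43/(6*(-505/23)) = (43/6)*(-23/505) = -989/3030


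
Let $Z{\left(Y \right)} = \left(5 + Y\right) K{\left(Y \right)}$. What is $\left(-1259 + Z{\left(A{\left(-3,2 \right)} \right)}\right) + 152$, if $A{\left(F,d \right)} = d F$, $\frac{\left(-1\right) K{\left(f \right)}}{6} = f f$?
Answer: $-891$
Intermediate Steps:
$K{\left(f \right)} = - 6 f^{2}$ ($K{\left(f \right)} = - 6 f f = - 6 f^{2}$)
$A{\left(F,d \right)} = F d$
$Z{\left(Y \right)} = - 6 Y^{2} \left(5 + Y\right)$ ($Z{\left(Y \right)} = \left(5 + Y\right) \left(- 6 Y^{2}\right) = - 6 Y^{2} \left(5 + Y\right)$)
$\left(-1259 + Z{\left(A{\left(-3,2 \right)} \right)}\right) + 152 = \left(-1259 + 6 \left(\left(-3\right) 2\right)^{2} \left(-5 - \left(-3\right) 2\right)\right) + 152 = \left(-1259 + 6 \left(-6\right)^{2} \left(-5 - -6\right)\right) + 152 = \left(-1259 + 6 \cdot 36 \left(-5 + 6\right)\right) + 152 = \left(-1259 + 6 \cdot 36 \cdot 1\right) + 152 = \left(-1259 + 216\right) + 152 = -1043 + 152 = -891$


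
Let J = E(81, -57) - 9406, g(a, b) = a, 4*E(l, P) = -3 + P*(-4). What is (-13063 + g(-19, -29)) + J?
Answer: -89727/4 ≈ -22432.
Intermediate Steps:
E(l, P) = -3/4 - P (E(l, P) = (-3 + P*(-4))/4 = (-3 - 4*P)/4 = -3/4 - P)
J = -37399/4 (J = (-3/4 - 1*(-57)) - 9406 = (-3/4 + 57) - 9406 = 225/4 - 9406 = -37399/4 ≈ -9349.8)
(-13063 + g(-19, -29)) + J = (-13063 - 19) - 37399/4 = -13082 - 37399/4 = -89727/4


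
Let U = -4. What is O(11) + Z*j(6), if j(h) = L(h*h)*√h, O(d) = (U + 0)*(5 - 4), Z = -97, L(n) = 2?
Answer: -4 - 194*√6 ≈ -479.20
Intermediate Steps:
O(d) = -4 (O(d) = (-4 + 0)*(5 - 4) = -4*1 = -4)
j(h) = 2*√h
O(11) + Z*j(6) = -4 - 194*√6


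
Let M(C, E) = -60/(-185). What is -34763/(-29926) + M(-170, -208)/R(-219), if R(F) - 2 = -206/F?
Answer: 226744573/178269182 ≈ 1.2719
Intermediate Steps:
M(C, E) = 12/37 (M(C, E) = -60*(-1/185) = 12/37)
R(F) = 2 - 206/F
-34763/(-29926) + M(-170, -208)/R(-219) = -34763/(-29926) + 12/(37*(2 - 206/(-219))) = -34763*(-1/29926) + 12/(37*(2 - 206*(-1/219))) = 34763/29926 + 12/(37*(2 + 206/219)) = 34763/29926 + 12/(37*(644/219)) = 34763/29926 + (12/37)*(219/644) = 34763/29926 + 657/5957 = 226744573/178269182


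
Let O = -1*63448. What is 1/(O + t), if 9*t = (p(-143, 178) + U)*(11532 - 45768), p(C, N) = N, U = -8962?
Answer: 1/33350888 ≈ 2.9984e-8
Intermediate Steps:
O = -63448
t = 33414336 (t = ((178 - 8962)*(11532 - 45768))/9 = (-8784*(-34236))/9 = (⅑)*300729024 = 33414336)
1/(O + t) = 1/(-63448 + 33414336) = 1/33350888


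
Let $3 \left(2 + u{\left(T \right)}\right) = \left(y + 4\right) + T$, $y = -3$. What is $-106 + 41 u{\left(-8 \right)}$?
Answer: $- \frac{851}{3} \approx -283.67$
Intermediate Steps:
$u{\left(T \right)} = - \frac{5}{3} + \frac{T}{3}$ ($u{\left(T \right)} = -2 + \frac{\left(-3 + 4\right) + T}{3} = -2 + \frac{1 + T}{3} = -2 + \left(\frac{1}{3} + \frac{T}{3}\right) = - \frac{5}{3} + \frac{T}{3}$)
$-106 + 41 u{\left(-8 \right)} = -106 + 41 \left(- \frac{5}{3} + \frac{1}{3} \left(-8\right)\right) = -106 + 41 \left(- \frac{5}{3} - \frac{8}{3}\right) = -106 + 41 \left(- \frac{13}{3}\right) = -106 - \frac{533}{3} = - \frac{851}{3}$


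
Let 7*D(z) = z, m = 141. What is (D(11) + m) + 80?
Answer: 1558/7 ≈ 222.57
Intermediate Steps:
D(z) = z/7
(D(11) + m) + 80 = ((⅐)*11 + 141) + 80 = (11/7 + 141) + 80 = 998/7 + 80 = 1558/7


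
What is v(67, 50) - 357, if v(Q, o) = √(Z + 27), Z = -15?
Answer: -357 + 2*√3 ≈ -353.54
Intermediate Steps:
v(Q, o) = 2*√3 (v(Q, o) = √(-15 + 27) = √12 = 2*√3)
v(67, 50) - 357 = 2*√3 - 357 = -357 + 2*√3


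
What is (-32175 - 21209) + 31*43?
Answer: -52051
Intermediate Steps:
(-32175 - 21209) + 31*43 = -53384 + 1333 = -52051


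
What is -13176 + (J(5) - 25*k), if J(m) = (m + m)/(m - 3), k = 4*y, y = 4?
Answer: -13571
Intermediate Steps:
k = 16 (k = 4*4 = 16)
J(m) = 2*m/(-3 + m) (J(m) = (2*m)/(-3 + m) = 2*m/(-3 + m))
-13176 + (J(5) - 25*k) = -13176 + (2*5/(-3 + 5) - 25*16) = -13176 + (2*5/2 - 400) = -13176 + (2*5*(½) - 400) = -13176 + (5 - 400) = -13176 - 395 = -13571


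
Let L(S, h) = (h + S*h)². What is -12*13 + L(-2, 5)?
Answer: -131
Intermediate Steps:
-12*13 + L(-2, 5) = -12*13 + 5²*(1 - 2)² = -156 + 25*(-1)² = -156 + 25*1 = -156 + 25 = -131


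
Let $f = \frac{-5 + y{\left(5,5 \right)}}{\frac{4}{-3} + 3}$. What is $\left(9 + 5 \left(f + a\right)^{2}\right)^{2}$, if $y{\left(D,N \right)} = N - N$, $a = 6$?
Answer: $2916$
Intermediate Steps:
$y{\left(D,N \right)} = 0$
$f = -3$ ($f = \frac{-5 + 0}{\frac{4}{-3} + 3} = - \frac{5}{4 \left(- \frac{1}{3}\right) + 3} = - \frac{5}{- \frac{4}{3} + 3} = - \frac{5}{\frac{5}{3}} = \left(-5\right) \frac{3}{5} = -3$)
$\left(9 + 5 \left(f + a\right)^{2}\right)^{2} = \left(9 + 5 \left(-3 + 6\right)^{2}\right)^{2} = \left(9 + 5 \cdot 3^{2}\right)^{2} = \left(9 + 5 \cdot 9\right)^{2} = \left(9 + 45\right)^{2} = 54^{2} = 2916$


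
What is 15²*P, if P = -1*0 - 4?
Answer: -900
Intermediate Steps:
P = -4 (P = 0 - 4 = -4)
15²*P = 15²*(-4) = 225*(-4) = -900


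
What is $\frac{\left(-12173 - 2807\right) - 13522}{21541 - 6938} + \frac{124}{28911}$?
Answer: $- \frac{822210550}{422187333} \approx -1.9475$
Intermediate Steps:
$\frac{\left(-12173 - 2807\right) - 13522}{21541 - 6938} + \frac{124}{28911} = \frac{-14980 - 13522}{21541 - 6938} + 124 \cdot \frac{1}{28911} = - \frac{28502}{14603} + \frac{124}{28911} = - \frac{822210550}{422187333}$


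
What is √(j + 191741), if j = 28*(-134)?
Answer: √187989 ≈ 433.58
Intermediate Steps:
j = -3752
√(j + 191741) = √(-3752 + 191741) = √187989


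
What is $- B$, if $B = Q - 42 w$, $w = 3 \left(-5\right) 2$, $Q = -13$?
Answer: $-1247$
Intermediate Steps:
$w = -30$ ($w = \left(-15\right) 2 = -30$)
$B = 1247$ ($B = -13 - -1260 = -13 + 1260 = 1247$)
$- B = \left(-1\right) 1247 = -1247$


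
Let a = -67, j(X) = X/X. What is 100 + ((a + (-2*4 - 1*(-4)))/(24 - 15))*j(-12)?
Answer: 829/9 ≈ 92.111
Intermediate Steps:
j(X) = 1
100 + ((a + (-2*4 - 1*(-4)))/(24 - 15))*j(-12) = 100 + ((-67 + (-2*4 - 1*(-4)))/(24 - 15))*1 = 100 + ((-67 + (-8 + 4))/9)*1 = 100 + ((-67 - 4)*(⅑))*1 = 100 - 71*⅑*1 = 100 - 71/9*1 = 100 - 71/9 = 829/9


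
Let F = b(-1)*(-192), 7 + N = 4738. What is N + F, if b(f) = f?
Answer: 4923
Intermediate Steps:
N = 4731 (N = -7 + 4738 = 4731)
F = 192 (F = -1*(-192) = 192)
N + F = 4731 + 192 = 4923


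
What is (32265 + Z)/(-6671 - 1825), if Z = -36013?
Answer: 937/2124 ≈ 0.44115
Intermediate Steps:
(32265 + Z)/(-6671 - 1825) = (32265 - 36013)/(-6671 - 1825) = -3748/(-8496) = -3748*(-1/8496) = 937/2124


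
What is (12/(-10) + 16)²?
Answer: 5476/25 ≈ 219.04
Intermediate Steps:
(12/(-10) + 16)² = (12*(-⅒) + 16)² = (-6/5 + 16)² = (74/5)² = 5476/25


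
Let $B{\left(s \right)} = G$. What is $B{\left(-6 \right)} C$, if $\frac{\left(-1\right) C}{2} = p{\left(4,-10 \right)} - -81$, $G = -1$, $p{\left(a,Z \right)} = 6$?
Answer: $174$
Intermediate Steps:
$C = -174$ ($C = - 2 \left(6 - -81\right) = - 2 \left(6 + 81\right) = \left(-2\right) 87 = -174$)
$B{\left(s \right)} = -1$
$B{\left(-6 \right)} C = \left(-1\right) \left(-174\right) = 174$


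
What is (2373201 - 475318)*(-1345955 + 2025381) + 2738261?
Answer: 1289473793419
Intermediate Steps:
(2373201 - 475318)*(-1345955 + 2025381) + 2738261 = 1897883*679426 + 2738261 = 1289471055158 + 2738261 = 1289473793419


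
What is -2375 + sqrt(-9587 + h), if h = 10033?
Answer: -2375 + sqrt(446) ≈ -2353.9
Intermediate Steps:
-2375 + sqrt(-9587 + h) = -2375 + sqrt(-9587 + 10033) = -2375 + sqrt(446)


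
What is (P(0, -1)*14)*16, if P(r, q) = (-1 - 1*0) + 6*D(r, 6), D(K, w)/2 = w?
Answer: 15904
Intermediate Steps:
D(K, w) = 2*w
P(r, q) = 71 (P(r, q) = (-1 - 1*0) + 6*(2*6) = (-1 + 0) + 6*12 = -1 + 72 = 71)
(P(0, -1)*14)*16 = (71*14)*16 = 994*16 = 15904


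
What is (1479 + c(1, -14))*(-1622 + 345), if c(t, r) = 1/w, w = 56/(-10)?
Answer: -52876739/28 ≈ -1.8885e+6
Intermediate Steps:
w = -28/5 (w = 56*(-⅒) = -28/5 ≈ -5.6000)
c(t, r) = -5/28 (c(t, r) = 1/(-28/5) = -5/28)
(1479 + c(1, -14))*(-1622 + 345) = (1479 - 5/28)*(-1622 + 345) = (41407/28)*(-1277) = -52876739/28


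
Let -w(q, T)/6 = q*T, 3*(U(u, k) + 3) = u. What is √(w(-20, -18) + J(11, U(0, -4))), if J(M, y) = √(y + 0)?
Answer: √(-2160 + I*√3) ≈ 0.0186 + 46.476*I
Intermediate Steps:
U(u, k) = -3 + u/3
J(M, y) = √y
w(q, T) = -6*T*q (w(q, T) = -6*q*T = -6*T*q)
√(w(-20, -18) + J(11, U(0, -4))) = √(-6*(-18)*(-20) + √(-3 + (⅓)*0)) = √(-2160 + √(-3 + 0)) = √(-2160 + √(-3)) = √(-2160 + I*√3)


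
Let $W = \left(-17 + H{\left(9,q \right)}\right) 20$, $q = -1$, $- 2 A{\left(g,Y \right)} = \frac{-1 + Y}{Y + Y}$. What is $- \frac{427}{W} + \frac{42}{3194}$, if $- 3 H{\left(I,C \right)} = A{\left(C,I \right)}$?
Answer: $\frac{18603753}{14596580} \approx 1.2745$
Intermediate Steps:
$A{\left(g,Y \right)} = - \frac{-1 + Y}{4 Y}$ ($A{\left(g,Y \right)} = - \frac{\left(-1 + Y\right) \frac{1}{Y + Y}}{2} = - \frac{\left(-1 + Y\right) \frac{1}{2 Y}}{2} = - \frac{\frac{1}{2} \frac{1}{Y} \left(-1 + Y\right)}{2} = - \frac{-1 + Y}{4 Y}$)
$H{\left(I,C \right)} = - \frac{1 - I}{12 I}$ ($H{\left(I,C \right)} = - \frac{\frac{1}{4} \frac{1}{I} \left(1 - I\right)}{3} = - \frac{1 - I}{12 I}$)
$W = - \frac{9140}{27}$ ($W = \left(-17 + \frac{-1 + 9}{12 \cdot 9}\right) 20 = \left(-17 + \frac{1}{12} \cdot \frac{1}{9} \cdot 8\right) 20 = \left(-17 + \frac{2}{27}\right) 20 = \left(- \frac{457}{27}\right) 20 = - \frac{9140}{27} \approx -338.52$)
$- \frac{427}{W} + \frac{42}{3194} = - \frac{427}{- \frac{9140}{27}} + \frac{42}{3194} = \left(-427\right) \left(- \frac{27}{9140}\right) + 42 \cdot \frac{1}{3194} = \frac{11529}{9140} + \frac{21}{1597} = \frac{18603753}{14596580}$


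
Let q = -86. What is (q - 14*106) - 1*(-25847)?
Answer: 24277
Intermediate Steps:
(q - 14*106) - 1*(-25847) = (-86 - 14*106) - 1*(-25847) = (-86 - 1484) + 25847 = -1570 + 25847 = 24277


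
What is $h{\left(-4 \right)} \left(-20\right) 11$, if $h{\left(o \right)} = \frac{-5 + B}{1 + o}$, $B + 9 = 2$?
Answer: $-880$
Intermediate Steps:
$B = -7$ ($B = -9 + 2 = -7$)
$h{\left(o \right)} = - \frac{12}{1 + o}$ ($h{\left(o \right)} = \frac{-5 - 7}{1 + o} = - \frac{12}{1 + o}$)
$h{\left(-4 \right)} \left(-20\right) 11 = - \frac{12}{1 - 4} \left(-20\right) 11 = - \frac{12}{-3} \left(-20\right) 11 = \left(-12\right) \left(- \frac{1}{3}\right) \left(-20\right) 11 = 4 \left(-20\right) 11 = \left(-80\right) 11 = -880$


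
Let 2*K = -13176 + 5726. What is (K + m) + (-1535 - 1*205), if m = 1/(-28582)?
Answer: -156200631/28582 ≈ -5465.0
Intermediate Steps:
m = -1/28582 ≈ -3.4987e-5
K = -3725 (K = (-13176 + 5726)/2 = (½)*(-7450) = -3725)
(K + m) + (-1535 - 1*205) = (-3725 - 1/28582) + (-1535 - 1*205) = -106467951/28582 + (-1535 - 205) = -106467951/28582 - 1740 = -156200631/28582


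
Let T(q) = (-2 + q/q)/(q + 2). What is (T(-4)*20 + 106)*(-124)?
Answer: -14384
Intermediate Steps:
T(q) = -1/(2 + q) (T(q) = (-2 + 1)/(2 + q) = -1/(2 + q))
(T(-4)*20 + 106)*(-124) = (-1/(2 - 4)*20 + 106)*(-124) = (-1/(-2)*20 + 106)*(-124) = (-1*(-½)*20 + 106)*(-124) = ((½)*20 + 106)*(-124) = (10 + 106)*(-124) = 116*(-124) = -14384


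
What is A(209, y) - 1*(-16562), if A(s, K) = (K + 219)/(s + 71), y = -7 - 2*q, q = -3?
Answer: 2318789/140 ≈ 16563.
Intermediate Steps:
y = -1 (y = -7 - 2*(-3) = -7 + 6 = -1)
A(s, K) = (219 + K)/(71 + s)
A(209, y) - 1*(-16562) = (219 - 1)/(71 + 209) - 1*(-16562) = 218/280 + 16562 = (1/280)*218 + 16562 = 109/140 + 16562 = 2318789/140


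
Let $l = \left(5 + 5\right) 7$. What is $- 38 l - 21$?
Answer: $-2681$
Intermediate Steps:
$l = 70$ ($l = 10 \cdot 7 = 70$)
$- 38 l - 21 = \left(-38\right) 70 - 21 = -2660 - 21 = -2681$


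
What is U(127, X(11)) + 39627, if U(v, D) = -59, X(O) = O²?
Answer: 39568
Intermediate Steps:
U(127, X(11)) + 39627 = -59 + 39627 = 39568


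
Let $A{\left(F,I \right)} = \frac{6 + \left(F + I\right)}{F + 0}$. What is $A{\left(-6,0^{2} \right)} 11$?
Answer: $0$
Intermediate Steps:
$A{\left(F,I \right)} = \frac{6 + F + I}{F}$
$A{\left(-6,0^{2} \right)} 11 = \frac{6 - 6 + 0^{2}}{-6} \cdot 11 = - \frac{6 - 6 + 0}{6} \cdot 11 = \left(- \frac{1}{6}\right) 0 \cdot 11 = 0 \cdot 11 = 0$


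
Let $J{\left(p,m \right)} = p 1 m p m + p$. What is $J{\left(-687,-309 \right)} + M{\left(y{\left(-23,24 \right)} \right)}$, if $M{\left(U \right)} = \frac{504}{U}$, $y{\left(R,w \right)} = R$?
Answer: $\frac{1036473641742}{23} \approx 4.5064 \cdot 10^{10}$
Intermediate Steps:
$J{\left(p,m \right)} = p + m^{2} p^{2}$ ($J{\left(p,m \right)} = p m p m + p = m p p m + p = m p^{2} m + p = m^{2} p^{2} + p = p + m^{2} p^{2}$)
$J{\left(-687,-309 \right)} + M{\left(y{\left(-23,24 \right)} \right)} = - 687 \left(1 - 687 \left(-309\right)^{2}\right) + \frac{504}{-23} = - 687 \left(1 - 65595447\right) + 504 \left(- \frac{1}{23}\right) = - 687 \left(1 - 65595447\right) - \frac{504}{23} = \left(-687\right) \left(-65595446\right) - \frac{504}{23} = 45064071402 - \frac{504}{23} = \frac{1036473641742}{23}$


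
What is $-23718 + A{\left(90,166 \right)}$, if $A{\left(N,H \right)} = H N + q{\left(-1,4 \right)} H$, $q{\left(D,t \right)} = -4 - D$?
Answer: $-9276$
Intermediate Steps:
$A{\left(N,H \right)} = - 3 H + H N$ ($A{\left(N,H \right)} = H N + \left(-4 - -1\right) H = H N + \left(-4 + 1\right) H = H N - 3 H = - 3 H + H N$)
$-23718 + A{\left(90,166 \right)} = -23718 + 166 \left(-3 + 90\right) = -23718 + 166 \cdot 87 = -23718 + 14442 = -9276$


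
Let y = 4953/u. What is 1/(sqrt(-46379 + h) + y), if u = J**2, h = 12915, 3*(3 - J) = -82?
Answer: 2184273/13590411857 - 811538*I*sqrt(8366)/13590411857 ≈ 0.00016072 - 0.0054618*I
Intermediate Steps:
J = 91/3 (J = 3 - 1/3*(-82) = 3 + 82/3 = 91/3 ≈ 30.333)
u = 8281/9 (u = (91/3)**2 = 8281/9 ≈ 920.11)
y = 3429/637 (y = 4953/(8281/9) = 4953*(9/8281) = 3429/637 ≈ 5.3830)
1/(sqrt(-46379 + h) + y) = 1/(sqrt(-46379 + 12915) + 3429/637) = 1/(sqrt(-33464) + 3429/637) = 1/(2*I*sqrt(8366) + 3429/637) = 1/(3429/637 + 2*I*sqrt(8366))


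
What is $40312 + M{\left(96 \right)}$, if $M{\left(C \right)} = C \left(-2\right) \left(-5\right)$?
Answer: $41272$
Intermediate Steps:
$M{\left(C \right)} = 10 C$ ($M{\left(C \right)} = - 2 C \left(-5\right) = 10 C$)
$40312 + M{\left(96 \right)} = 40312 + 10 \cdot 96 = 40312 + 960 = 41272$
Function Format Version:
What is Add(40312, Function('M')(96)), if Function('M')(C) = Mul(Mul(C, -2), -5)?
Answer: 41272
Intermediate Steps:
Function('M')(C) = Mul(10, C) (Function('M')(C) = Mul(Mul(-2, C), -5) = Mul(10, C))
Add(40312, Function('M')(96)) = Add(40312, Mul(10, 96)) = Add(40312, 960) = 41272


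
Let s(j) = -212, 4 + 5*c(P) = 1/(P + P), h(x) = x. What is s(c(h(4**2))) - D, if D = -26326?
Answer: 26114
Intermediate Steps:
c(P) = -4/5 + 1/(10*P) (c(P) = -4/5 + 1/(5*(P + P)) = -4/5 + 1/(5*((2*P))) = -4/5 + (1/(2*P))/5 = -4/5 + 1/(10*P))
s(c(h(4**2))) - D = -212 - 1*(-26326) = -212 + 26326 = 26114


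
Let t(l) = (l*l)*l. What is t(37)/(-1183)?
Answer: -50653/1183 ≈ -42.817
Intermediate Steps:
t(l) = l**3 (t(l) = l**2*l = l**3)
t(37)/(-1183) = 37**3/(-1183) = 50653*(-1/1183) = -50653/1183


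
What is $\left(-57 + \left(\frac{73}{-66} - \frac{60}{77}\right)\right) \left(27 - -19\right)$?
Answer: $- \frac{625715}{231} \approx -2708.7$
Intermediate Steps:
$\left(-57 + \left(\frac{73}{-66} - \frac{60}{77}\right)\right) \left(27 - -19\right) = \left(-57 + \left(73 \left(- \frac{1}{66}\right) - \frac{60}{77}\right)\right) \left(27 + 19\right) = \left(-57 - \frac{871}{462}\right) 46 = \left(- \frac{27205}{462}\right) 46 = - \frac{625715}{231}$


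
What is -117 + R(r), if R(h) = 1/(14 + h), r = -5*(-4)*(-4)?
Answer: -7723/66 ≈ -117.02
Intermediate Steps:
r = -80 (r = 20*(-4) = -80)
-117 + R(r) = -117 + 1/(14 - 80) = -117 + 1/(-66) = -117 - 1/66 = -7723/66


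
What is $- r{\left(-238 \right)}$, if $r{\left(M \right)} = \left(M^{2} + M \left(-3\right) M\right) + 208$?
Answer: $113080$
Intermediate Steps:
$r{\left(M \right)} = 208 - 2 M^{2}$ ($r{\left(M \right)} = \left(M^{2} + - 3 M M\right) + 208 = \left(M^{2} - 3 M^{2}\right) + 208 = - 2 M^{2} + 208 = 208 - 2 M^{2}$)
$- r{\left(-238 \right)} = - (208 - 2 \left(-238\right)^{2}) = - (208 - 113288) = \left(-1\right) \left(-113080\right) = 113080$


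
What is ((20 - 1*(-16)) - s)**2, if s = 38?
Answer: 4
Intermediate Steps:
((20 - 1*(-16)) - s)**2 = ((20 - 1*(-16)) - 1*38)**2 = ((20 + 16) - 38)**2 = (36 - 38)**2 = (-2)**2 = 4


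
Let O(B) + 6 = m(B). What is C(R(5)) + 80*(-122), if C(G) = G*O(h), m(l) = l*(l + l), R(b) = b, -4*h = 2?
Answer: -19575/2 ≈ -9787.5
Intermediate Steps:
h = -½ (h = -¼*2 = -½ ≈ -0.50000)
m(l) = 2*l² (m(l) = l*(2*l) = 2*l²)
O(B) = -6 + 2*B²
C(G) = -11*G/2 (C(G) = G*(-6 + 2*(-½)²) = G*(-6 + 2*(¼)) = G*(-6 + ½) = G*(-11/2) = -11*G/2)
C(R(5)) + 80*(-122) = -11/2*5 + 80*(-122) = -55/2 - 9760 = -19575/2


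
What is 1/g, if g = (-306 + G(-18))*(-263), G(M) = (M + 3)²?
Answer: 1/21303 ≈ 4.6942e-5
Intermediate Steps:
G(M) = (3 + M)²
g = 21303 (g = (-306 + (3 - 18)²)*(-263) = (-306 + (-15)²)*(-263) = (-306 + 225)*(-263) = -81*(-263) = 21303)
1/g = 1/21303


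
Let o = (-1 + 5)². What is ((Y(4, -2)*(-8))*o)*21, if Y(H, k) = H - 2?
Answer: -5376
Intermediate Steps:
Y(H, k) = -2 + H
o = 16 (o = 4² = 16)
((Y(4, -2)*(-8))*o)*21 = (((-2 + 4)*(-8))*16)*21 = ((2*(-8))*16)*21 = -16*16*21 = -256*21 = -5376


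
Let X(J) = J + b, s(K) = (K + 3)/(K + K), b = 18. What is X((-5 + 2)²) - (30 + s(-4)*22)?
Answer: -23/4 ≈ -5.7500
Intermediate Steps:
s(K) = (3 + K)/(2*K) (s(K) = (3 + K)/((2*K)) = (3 + K)*(1/(2*K)) = (3 + K)/(2*K))
X(J) = 18 + J (X(J) = J + 18 = 18 + J)
X((-5 + 2)²) - (30 + s(-4)*22) = (18 + (-5 + 2)²) - (30 + ((½)*(3 - 4)/(-4))*22) = (18 + (-3)²) - (30 + ((½)*(-¼)*(-1))*22) = (18 + 9) - (30 + (⅛)*22) = 27 - (30 + 11/4) = 27 - 1*131/4 = 27 - 131/4 = -23/4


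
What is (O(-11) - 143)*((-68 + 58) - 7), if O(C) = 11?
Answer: 2244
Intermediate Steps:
(O(-11) - 143)*((-68 + 58) - 7) = (11 - 143)*((-68 + 58) - 7) = -132*(-10 - 7) = -132*(-17) = 2244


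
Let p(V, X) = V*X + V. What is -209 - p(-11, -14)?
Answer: -352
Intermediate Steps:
p(V, X) = V + V*X
-209 - p(-11, -14) = -209 - (-11)*(1 - 14) = -209 - (-11)*(-13) = -209 - 1*143 = -209 - 143 = -352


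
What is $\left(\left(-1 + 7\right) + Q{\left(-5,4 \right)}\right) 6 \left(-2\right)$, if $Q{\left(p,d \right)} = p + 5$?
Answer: $-72$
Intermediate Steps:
$Q{\left(p,d \right)} = 5 + p$
$\left(\left(-1 + 7\right) + Q{\left(-5,4 \right)}\right) 6 \left(-2\right) = \left(\left(-1 + 7\right) + \left(5 - 5\right)\right) 6 \left(-2\right) = \left(6 + 0\right) 6 \left(-2\right) = 6 \cdot 6 \left(-2\right) = 36 \left(-2\right) = -72$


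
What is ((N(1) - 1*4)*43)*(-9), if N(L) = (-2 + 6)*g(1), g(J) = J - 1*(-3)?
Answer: -4644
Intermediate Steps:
g(J) = 3 + J (g(J) = J + 3 = 3 + J)
N(L) = 16 (N(L) = (-2 + 6)*(3 + 1) = 4*4 = 16)
((N(1) - 1*4)*43)*(-9) = ((16 - 1*4)*43)*(-9) = ((16 - 4)*43)*(-9) = (12*43)*(-9) = 516*(-9) = -4644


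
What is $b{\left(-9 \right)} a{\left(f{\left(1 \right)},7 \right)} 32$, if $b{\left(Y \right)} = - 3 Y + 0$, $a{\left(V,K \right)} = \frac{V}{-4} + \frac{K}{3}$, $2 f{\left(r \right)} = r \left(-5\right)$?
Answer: $2556$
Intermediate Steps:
$f{\left(r \right)} = - \frac{5 r}{2}$ ($f{\left(r \right)} = \frac{r \left(-5\right)}{2} = \frac{\left(-5\right) r}{2} = - \frac{5 r}{2}$)
$a{\left(V,K \right)} = - \frac{V}{4} + \frac{K}{3}$ ($a{\left(V,K \right)} = V \left(- \frac{1}{4}\right) + K \frac{1}{3} = - \frac{V}{4} + \frac{K}{3}$)
$b{\left(Y \right)} = - 3 Y$
$b{\left(-9 \right)} a{\left(f{\left(1 \right)},7 \right)} 32 = \left(-3\right) \left(-9\right) \left(- \frac{\left(- \frac{5}{2}\right) 1}{4} + \frac{1}{3} \cdot 7\right) 32 = 27 \left(\left(- \frac{1}{4}\right) \left(- \frac{5}{2}\right) + \frac{7}{3}\right) 32 = 27 \left(\frac{5}{8} + \frac{7}{3}\right) 32 = 27 \cdot \frac{71}{24} \cdot 32 = \frac{639}{8} \cdot 32 = 2556$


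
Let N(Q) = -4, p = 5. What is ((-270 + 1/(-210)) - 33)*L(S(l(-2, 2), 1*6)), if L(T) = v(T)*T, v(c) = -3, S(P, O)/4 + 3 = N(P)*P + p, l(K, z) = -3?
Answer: 254524/5 ≈ 50905.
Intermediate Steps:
S(P, O) = 8 - 16*P (S(P, O) = -12 + 4*(-4*P + 5) = -12 + 4*(5 - 4*P) = -12 + (20 - 16*P) = 8 - 16*P)
L(T) = -3*T
((-270 + 1/(-210)) - 33)*L(S(l(-2, 2), 1*6)) = ((-270 + 1/(-210)) - 33)*(-3*(8 - 16*(-3))) = ((-270 - 1/210) - 33)*(-3*(8 + 48)) = (-56701/210 - 33)*(-3*56) = -63631/210*(-168) = 254524/5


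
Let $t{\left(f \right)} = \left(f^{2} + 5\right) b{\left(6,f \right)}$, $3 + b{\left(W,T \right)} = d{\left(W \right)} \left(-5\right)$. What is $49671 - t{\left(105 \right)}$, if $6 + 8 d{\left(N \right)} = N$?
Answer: $82761$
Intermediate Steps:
$d{\left(N \right)} = - \frac{3}{4} + \frac{N}{8}$
$b{\left(W,T \right)} = \frac{3}{4} - \frac{5 W}{8}$ ($b{\left(W,T \right)} = -3 + \left(- \frac{3}{4} + \frac{W}{8}\right) \left(-5\right) = -3 - \left(- \frac{15}{4} + \frac{5 W}{8}\right) = \frac{3}{4} - \frac{5 W}{8}$)
$t{\left(f \right)} = -15 - 3 f^{2}$ ($t{\left(f \right)} = \left(f^{2} + 5\right) \left(\frac{3}{4} - \frac{15}{4}\right) = \left(5 + f^{2}\right) \left(\frac{3}{4} - \frac{15}{4}\right) = \left(5 + f^{2}\right) \left(-3\right) = -15 - 3 f^{2}$)
$49671 - t{\left(105 \right)} = 49671 - \left(-15 - 3 \cdot 105^{2}\right) = 49671 - \left(-15 - 33075\right) = 49671 - -33090 = 49671 + 33090 = 82761$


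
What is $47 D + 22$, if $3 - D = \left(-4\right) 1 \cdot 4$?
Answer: $915$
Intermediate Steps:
$D = 19$ ($D = 3 - \left(-4\right) 1 \cdot 4 = 3 - \left(-4\right) 4 = 3 - -16 = 3 + 16 = 19$)
$47 D + 22 = 47 \cdot 19 + 22 = 893 + 22 = 915$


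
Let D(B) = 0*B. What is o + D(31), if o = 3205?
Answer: 3205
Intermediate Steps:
D(B) = 0
o + D(31) = 3205 + 0 = 3205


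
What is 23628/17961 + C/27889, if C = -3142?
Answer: 200842610/166971443 ≈ 1.2029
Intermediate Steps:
23628/17961 + C/27889 = 23628/17961 - 3142/27889 = 23628*(1/17961) - 3142*1/27889 = 7876/5987 - 3142/27889 = 200842610/166971443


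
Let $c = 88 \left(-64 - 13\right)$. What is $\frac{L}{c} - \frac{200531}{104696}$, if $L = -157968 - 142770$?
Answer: $\frac{3765908449}{88677512} \approx 42.467$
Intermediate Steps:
$L = -300738$
$c = -6776$ ($c = 88 \left(-77\right) = -6776$)
$\frac{L}{c} - \frac{200531}{104696} = - \frac{300738}{-6776} - \frac{200531}{104696} = \left(-300738\right) \left(- \frac{1}{6776}\right) - \frac{200531}{104696} = \frac{150369}{3388} - \frac{200531}{104696} = \frac{3765908449}{88677512}$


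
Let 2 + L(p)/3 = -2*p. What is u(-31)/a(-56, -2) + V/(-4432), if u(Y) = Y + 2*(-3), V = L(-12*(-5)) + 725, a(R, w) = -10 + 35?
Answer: -172959/110800 ≈ -1.5610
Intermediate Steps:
L(p) = -6 - 6*p (L(p) = -6 + 3*(-2*p) = -6 - 6*p)
a(R, w) = 25
V = 359 (V = (-6 - (-72)*(-5)) + 725 = (-6 - 6*60) + 725 = (-6 - 360) + 725 = -366 + 725 = 359)
u(Y) = -6 + Y (u(Y) = Y - 6 = -6 + Y)
u(-31)/a(-56, -2) + V/(-4432) = (-6 - 31)/25 + 359/(-4432) = -37*1/25 + 359*(-1/4432) = -37/25 - 359/4432 = -172959/110800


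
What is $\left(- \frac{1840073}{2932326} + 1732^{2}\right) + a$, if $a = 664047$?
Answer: $\frac{10743662353873}{2932326} \approx 3.6639 \cdot 10^{6}$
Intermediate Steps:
$\left(- \frac{1840073}{2932326} + 1732^{2}\right) + a = \left(- \frac{1840073}{2932326} + 1732^{2}\right) + 664047 = \left(\left(-1840073\right) \frac{1}{2932326} + 2999824\right) + 664047 = \left(- \frac{1840073}{2932326} + 2999824\right) + 664047 = \frac{8796460070551}{2932326} + 664047 = \frac{10743662353873}{2932326}$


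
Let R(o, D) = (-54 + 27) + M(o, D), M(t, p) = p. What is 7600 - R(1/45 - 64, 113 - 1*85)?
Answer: 7599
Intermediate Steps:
R(o, D) = -27 + D (R(o, D) = (-54 + 27) + D = -27 + D)
7600 - R(1/45 - 64, 113 - 1*85) = 7600 - (-27 + (113 - 1*85)) = 7600 - (-27 + (113 - 85)) = 7600 - (-27 + 28) = 7600 - 1*1 = 7600 - 1 = 7599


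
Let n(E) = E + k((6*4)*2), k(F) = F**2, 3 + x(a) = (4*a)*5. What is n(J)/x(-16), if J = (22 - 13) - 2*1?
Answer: -2311/323 ≈ -7.1548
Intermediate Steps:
x(a) = -3 + 20*a (x(a) = -3 + (4*a)*5 = -3 + 20*a)
J = 7 (J = 9 - 2 = 7)
n(E) = 2304 + E (n(E) = E + ((6*4)*2)**2 = E + (24*2)**2 = E + 48**2 = E + 2304 = 2304 + E)
n(J)/x(-16) = (2304 + 7)/(-3 + 20*(-16)) = 2311/(-3 - 320) = 2311/(-323) = 2311*(-1/323) = -2311/323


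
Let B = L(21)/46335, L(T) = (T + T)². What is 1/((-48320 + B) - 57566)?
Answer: -15445/1635408682 ≈ -9.4441e-6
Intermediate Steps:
L(T) = 4*T² (L(T) = (2*T)² = 4*T²)
B = 588/15445 (B = (4*21²)/46335 = (4*441)*(1/46335) = 1764*(1/46335) = 588/15445 ≈ 0.038071)
1/((-48320 + B) - 57566) = 1/((-48320 + 588/15445) - 57566) = 1/(-746301812/15445 - 57566) = 1/(-1635408682/15445) = -15445/1635408682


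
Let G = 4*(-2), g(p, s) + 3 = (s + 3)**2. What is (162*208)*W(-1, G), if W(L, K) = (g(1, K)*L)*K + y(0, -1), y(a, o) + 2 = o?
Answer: 5829408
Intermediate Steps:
g(p, s) = -3 + (3 + s)**2 (g(p, s) = -3 + (s + 3)**2 = -3 + (3 + s)**2)
y(a, o) = -2 + o
G = -8
W(L, K) = -3 + K*L*(-3 + (3 + K)**2) (W(L, K) = ((-3 + (3 + K)**2)*L)*K + (-2 - 1) = (L*(-3 + (3 + K)**2))*K - 3 = K*L*(-3 + (3 + K)**2) - 3 = -3 + K*L*(-3 + (3 + K)**2))
(162*208)*W(-1, G) = (162*208)*(-3 - 8*(-1)*(-3 + (3 - 8)**2)) = 33696*(-3 - 8*(-1)*(-3 + (-5)**2)) = 33696*(-3 - 8*(-1)*(-3 + 25)) = 33696*(-3 - 8*(-1)*22) = 33696*(-3 + 176) = 33696*173 = 5829408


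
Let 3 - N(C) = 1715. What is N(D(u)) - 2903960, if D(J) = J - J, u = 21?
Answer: -2905672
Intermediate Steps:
D(J) = 0
N(C) = -1712 (N(C) = 3 - 1*1715 = 3 - 1715 = -1712)
N(D(u)) - 2903960 = -1712 - 2903960 = -2905672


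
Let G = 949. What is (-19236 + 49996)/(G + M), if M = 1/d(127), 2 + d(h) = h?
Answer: 1922500/59313 ≈ 32.413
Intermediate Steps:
d(h) = -2 + h
M = 1/125 (M = 1/(-2 + 127) = 1/125 ≈ 0.0080000)
(-19236 + 49996)/(G + M) = (-19236 + 49996)/(949 + 1/125) = 30760/(118626/125) = 30760*(125/118626) = 1922500/59313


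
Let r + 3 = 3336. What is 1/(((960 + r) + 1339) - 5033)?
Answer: 1/599 ≈ 0.0016694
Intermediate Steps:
r = 3333 (r = -3 + 3336 = 3333)
1/(((960 + r) + 1339) - 5033) = 1/(((960 + 3333) + 1339) - 5033) = 1/((4293 + 1339) - 5033) = 1/(5632 - 5033) = 1/599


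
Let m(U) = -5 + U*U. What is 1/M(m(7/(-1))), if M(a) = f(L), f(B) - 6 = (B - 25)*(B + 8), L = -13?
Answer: 1/196 ≈ 0.0051020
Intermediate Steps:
m(U) = -5 + U²
f(B) = 6 + (-25 + B)*(8 + B) (f(B) = 6 + (B - 25)*(B + 8) = 6 + (-25 + B)*(8 + B))
M(a) = 196 (M(a) = -194 + (-13)² - 17*(-13) = -194 + 169 + 221 = 196)
1/M(m(7/(-1))) = 1/196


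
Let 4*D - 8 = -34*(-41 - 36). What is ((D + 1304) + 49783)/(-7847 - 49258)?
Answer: -103487/114210 ≈ -0.90611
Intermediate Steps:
D = 1313/2 (D = 2 + (-34*(-41 - 36))/4 = 2 + (-34*(-77))/4 = 2 + (1/4)*2618 = 2 + 1309/2 = 1313/2 ≈ 656.50)
((D + 1304) + 49783)/(-7847 - 49258) = ((1313/2 + 1304) + 49783)/(-7847 - 49258) = (3921/2 + 49783)/(-57105) = (103487/2)*(-1/57105) = -103487/114210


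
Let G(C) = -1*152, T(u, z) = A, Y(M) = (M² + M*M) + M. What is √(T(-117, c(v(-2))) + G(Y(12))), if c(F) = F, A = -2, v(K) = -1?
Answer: I*√154 ≈ 12.41*I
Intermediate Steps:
Y(M) = M + 2*M² (Y(M) = (M² + M²) + M = 2*M² + M = M + 2*M²)
T(u, z) = -2
G(C) = -152
√(T(-117, c(v(-2))) + G(Y(12))) = √(-2 - 152) = √(-154) = I*√154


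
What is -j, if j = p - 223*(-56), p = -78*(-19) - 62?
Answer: -13908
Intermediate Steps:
p = 1420 (p = 1482 - 62 = 1420)
j = 13908 (j = 1420 - 223*(-56) = 1420 + 12488 = 13908)
-j = -1*13908 = -13908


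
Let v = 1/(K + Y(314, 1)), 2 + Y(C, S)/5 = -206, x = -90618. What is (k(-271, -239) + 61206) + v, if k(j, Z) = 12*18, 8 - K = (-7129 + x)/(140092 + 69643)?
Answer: 13288574125471/216348773 ≈ 61422.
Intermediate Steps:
Y(C, S) = -1040 (Y(C, S) = -10 + 5*(-206) = -10 - 1030 = -1040)
K = 1775627/209735 (K = 8 - (-7129 - 90618)/(140092 + 69643) = 8 - (-97747)/209735 = 8 - 1*(-97747/209735) = 8 + 97747/209735 = 1775627/209735 ≈ 8.4660)
k(j, Z) = 216
v = -209735/216348773 (v = 1/(1775627/209735 - 1040) = 1/(-216348773/209735) = -209735/216348773 ≈ -0.00096943)
(k(-271, -239) + 61206) + v = (216 + 61206) - 209735/216348773 = 61422 - 209735/216348773 = 13288574125471/216348773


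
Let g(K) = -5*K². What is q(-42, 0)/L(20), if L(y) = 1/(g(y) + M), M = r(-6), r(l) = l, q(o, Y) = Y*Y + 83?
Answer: -166498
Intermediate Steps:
q(o, Y) = 83 + Y² (q(o, Y) = Y² + 83 = 83 + Y²)
M = -6
L(y) = 1/(-6 - 5*y²) (L(y) = 1/(-5*y² - 6) = 1/(-6 - 5*y²))
q(-42, 0)/L(20) = (83 + 0²)/((-1/(6 + 5*20²))) = (83 + 0)/((-1/(6 + 5*400))) = 83/((-1/(6 + 2000))) = 83/((-1/2006)) = 83/((-1*1/2006)) = 83/(-1/2006) = 83*(-2006) = -166498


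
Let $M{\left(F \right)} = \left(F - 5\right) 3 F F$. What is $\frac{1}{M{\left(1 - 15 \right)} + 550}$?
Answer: $- \frac{1}{10622} \approx -9.4144 \cdot 10^{-5}$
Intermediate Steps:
$M{\left(F \right)} = 3 F^{2} \left(-5 + F\right)$ ($M{\left(F \right)} = \left(-5 + F\right) 3 F^{2} = 3 F^{2} \left(-5 + F\right)$)
$\frac{1}{M{\left(1 - 15 \right)} + 550} = \frac{1}{3 \left(1 - 15\right)^{2} \left(-5 + \left(1 - 15\right)\right) + 550} = \frac{1}{3 \left(-14\right)^{2} \left(-5 - 14\right) + 550} = \frac{1}{3 \cdot 196 \left(-19\right) + 550} = \frac{1}{-11172 + 550} = \frac{1}{-10622} = - \frac{1}{10622}$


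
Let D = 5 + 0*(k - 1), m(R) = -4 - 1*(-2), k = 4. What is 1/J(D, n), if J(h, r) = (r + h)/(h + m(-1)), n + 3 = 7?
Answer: 1/3 ≈ 0.33333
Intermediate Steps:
n = 4 (n = -3 + 7 = 4)
m(R) = -2 (m(R) = -4 + 2 = -2)
D = 5 (D = 5 + 0*(4 - 1) = 5 + 0*3 = 5 + 0 = 5)
J(h, r) = (h + r)/(-2 + h) (J(h, r) = (r + h)/(h - 2) = (h + r)/(-2 + h))
1/J(D, n) = 1/((5 + 4)/(-2 + 5)) = 1/(9/3) = 1/((1/3)*9) = 1/3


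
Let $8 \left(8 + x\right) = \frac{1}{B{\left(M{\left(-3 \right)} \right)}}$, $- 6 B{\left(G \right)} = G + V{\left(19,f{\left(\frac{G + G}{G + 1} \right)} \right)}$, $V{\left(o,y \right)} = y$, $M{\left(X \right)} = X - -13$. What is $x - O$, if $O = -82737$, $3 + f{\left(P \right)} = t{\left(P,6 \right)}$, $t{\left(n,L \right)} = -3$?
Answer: $\frac{1323661}{16} \approx 82729.0$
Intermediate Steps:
$M{\left(X \right)} = 13 + X$ ($M{\left(X \right)} = X + 13 = 13 + X$)
$f{\left(P \right)} = -6$ ($f{\left(P \right)} = -3 - 3 = -6$)
$B{\left(G \right)} = 1 - \frac{G}{6}$ ($B{\left(G \right)} = - \frac{G - 6}{6} = - \frac{-6 + G}{6} = 1 - \frac{G}{6}$)
$x = - \frac{131}{16}$ ($x = -8 + \frac{1}{8 \left(1 - \frac{13 - 3}{6}\right)} = -8 + \frac{1}{8 \left(1 - \frac{5}{3}\right)} = -8 + \frac{1}{8 \left(- \frac{2}{3}\right)} = -8 + \frac{1}{8} \left(- \frac{3}{2}\right) = -8 - \frac{3}{16} = - \frac{131}{16} \approx -8.1875$)
$x - O = - \frac{131}{16} - -82737 = - \frac{131}{16} + 82737 = \frac{1323661}{16}$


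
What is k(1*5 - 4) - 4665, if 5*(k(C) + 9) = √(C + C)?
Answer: -4674 + √2/5 ≈ -4673.7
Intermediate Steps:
k(C) = -9 + √2*√C/5 (k(C) = -9 + √(C + C)/5 = -9 + √(2*C)/5 = -9 + (√2*√C)/5 = -9 + √2*√C/5)
k(1*5 - 4) - 4665 = (-9 + √2*√(1*5 - 4)/5) - 4665 = (-9 + √2*√(5 - 4)/5) - 4665 = (-9 + √2*√1/5) - 4665 = (-9 + (⅕)*√2*1) - 4665 = (-9 + √2/5) - 4665 = -4674 + √2/5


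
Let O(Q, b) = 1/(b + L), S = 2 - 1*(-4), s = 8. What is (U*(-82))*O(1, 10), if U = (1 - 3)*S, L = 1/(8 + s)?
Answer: 15744/161 ≈ 97.789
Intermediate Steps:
L = 1/16 (L = 1/(8 + 8) = 1/16 ≈ 0.062500)
S = 6 (S = 2 + 4 = 6)
U = -12 (U = (1 - 3)*6 = -2*6 = -12)
O(Q, b) = 1/(1/16 + b) (O(Q, b) = 1/(b + 1/16) = 1/(1/16 + b))
(U*(-82))*O(1, 10) = (-12*(-82))*(16/(1 + 16*10)) = 984*(16/(1 + 160)) = 984*(16/161) = 15744/161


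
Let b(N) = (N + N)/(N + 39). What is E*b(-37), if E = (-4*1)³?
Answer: 2368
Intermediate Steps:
b(N) = 2*N/(39 + N) (b(N) = (2*N)/(39 + N) = 2*N/(39 + N))
E = -64 (E = (-4)³ = -64)
E*b(-37) = -128*(-37)/(39 - 37) = -128*(-37)/2 = -64*(-37) = 2368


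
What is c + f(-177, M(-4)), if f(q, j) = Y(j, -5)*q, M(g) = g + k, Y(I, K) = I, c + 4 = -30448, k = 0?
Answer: -29744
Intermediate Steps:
c = -30452 (c = -4 - 30448 = -30452)
M(g) = g (M(g) = g + 0 = g)
f(q, j) = j*q
c + f(-177, M(-4)) = -30452 - 4*(-177) = -30452 + 708 = -29744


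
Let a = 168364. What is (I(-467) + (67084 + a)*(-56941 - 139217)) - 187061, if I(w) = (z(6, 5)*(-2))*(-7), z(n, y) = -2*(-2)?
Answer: -46185195789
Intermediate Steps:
z(n, y) = 4
I(w) = 56 (I(w) = (4*(-2))*(-7) = -8*(-7) = 56)
(I(-467) + (67084 + a)*(-56941 - 139217)) - 187061 = (56 + (67084 + 168364)*(-56941 - 139217)) - 187061 = (56 + 235448*(-196158)) - 187061 = (56 - 46185008784) - 187061 = -46185008728 - 187061 = -46185195789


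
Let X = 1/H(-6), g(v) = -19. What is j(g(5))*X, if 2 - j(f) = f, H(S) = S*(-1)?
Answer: 7/2 ≈ 3.5000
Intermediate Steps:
H(S) = -S
j(f) = 2 - f
X = ⅙ (X = 1/(-1*(-6)) = 1/6 = ⅙ ≈ 0.16667)
j(g(5))*X = (2 - 1*(-19))*(⅙) = (2 + 19)*(⅙) = 21*(⅙) = 7/2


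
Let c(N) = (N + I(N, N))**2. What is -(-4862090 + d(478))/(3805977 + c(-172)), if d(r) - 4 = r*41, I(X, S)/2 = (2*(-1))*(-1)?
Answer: 691784/547743 ≈ 1.2630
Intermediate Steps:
I(X, S) = 4 (I(X, S) = 2*((2*(-1))*(-1)) = 2*(-2*(-1)) = 2*2 = 4)
d(r) = 4 + 41*r (d(r) = 4 + r*41 = 4 + 41*r)
c(N) = (4 + N)**2 (c(N) = (N + 4)**2 = (4 + N)**2)
-(-4862090 + d(478))/(3805977 + c(-172)) = -(-4862090 + (4 + 41*478))/(3805977 + (4 - 172)**2) = -(-4862090 + (4 + 19598))/(3805977 + (-168)**2) = -(-4862090 + 19602)/(3805977 + 28224) = -(-4842488)/3834201 = -1*(-691784/547743) = 691784/547743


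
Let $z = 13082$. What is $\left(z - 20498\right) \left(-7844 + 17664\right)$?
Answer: $-72825120$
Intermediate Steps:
$\left(z - 20498\right) \left(-7844 + 17664\right) = \left(13082 - 20498\right) \left(-7844 + 17664\right) = \left(-7416\right) 9820 = -72825120$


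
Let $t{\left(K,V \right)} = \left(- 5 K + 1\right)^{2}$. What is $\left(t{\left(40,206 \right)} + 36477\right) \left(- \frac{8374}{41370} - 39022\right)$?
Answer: $- \frac{61408203124046}{20685} \approx -2.9687 \cdot 10^{9}$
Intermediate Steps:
$t{\left(K,V \right)} = \left(1 - 5 K\right)^{2}$
$\left(t{\left(40,206 \right)} + 36477\right) \left(- \frac{8374}{41370} - 39022\right) = \left(\left(-1 + 5 \cdot 40\right)^{2} + 36477\right) \left(- \frac{8374}{41370} - 39022\right) = \left(\left(-1 + 200\right)^{2} + 36477\right) \left(\left(-8374\right) \frac{1}{41370} - 39022\right) = \left(199^{2} + 36477\right) \left(- \frac{4187}{20685} - 39022\right) = \left(39601 + 36477\right) \left(- \frac{807174257}{20685}\right) = 76078 \left(- \frac{807174257}{20685}\right) = - \frac{61408203124046}{20685}$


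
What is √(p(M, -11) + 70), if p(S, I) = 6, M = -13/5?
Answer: 2*√19 ≈ 8.7178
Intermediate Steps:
M = -13/5 (M = -13*⅕ = -13/5 ≈ -2.6000)
√(p(M, -11) + 70) = √(6 + 70) = √76 = 2*√19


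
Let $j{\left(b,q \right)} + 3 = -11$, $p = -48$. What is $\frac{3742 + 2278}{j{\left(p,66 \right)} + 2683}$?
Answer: $\frac{6020}{2669} \approx 2.2555$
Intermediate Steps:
$j{\left(b,q \right)} = -14$ ($j{\left(b,q \right)} = -3 - 11 = -14$)
$\frac{3742 + 2278}{j{\left(p,66 \right)} + 2683} = \frac{3742 + 2278}{-14 + 2683} = \frac{6020}{2669}$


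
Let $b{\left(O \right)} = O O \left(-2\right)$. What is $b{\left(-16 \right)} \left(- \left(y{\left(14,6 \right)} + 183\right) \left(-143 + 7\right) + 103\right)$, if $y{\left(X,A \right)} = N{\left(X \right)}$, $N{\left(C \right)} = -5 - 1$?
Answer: $-12377600$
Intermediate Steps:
$b{\left(O \right)} = - 2 O^{2}$ ($b{\left(O \right)} = O^{2} \left(-2\right) = - 2 O^{2}$)
$N{\left(C \right)} = -6$
$y{\left(X,A \right)} = -6$
$b{\left(-16 \right)} \left(- \left(y{\left(14,6 \right)} + 183\right) \left(-143 + 7\right) + 103\right) = - 2 \left(-16\right)^{2} \left(- \left(-6 + 183\right) \left(-143 + 7\right) + 103\right) = \left(-2\right) 256 \left(- 177 \left(-136\right) + 103\right) = - 512 \left(\left(-1\right) \left(-24072\right) + 103\right) = - 512 \left(24072 + 103\right) = \left(-512\right) 24175 = -12377600$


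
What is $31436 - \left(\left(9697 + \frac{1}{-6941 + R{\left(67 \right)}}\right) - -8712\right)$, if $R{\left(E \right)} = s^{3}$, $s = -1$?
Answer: $\frac{90433435}{6942} \approx 13027.0$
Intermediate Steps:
$R{\left(E \right)} = -1$ ($R{\left(E \right)} = \left(-1\right)^{3} = -1$)
$31436 - \left(\left(9697 + \frac{1}{-6941 + R{\left(67 \right)}}\right) - -8712\right) = 31436 - \left(\left(9697 + \frac{1}{-6941 - 1}\right) - -8712\right) = 31436 - \left(\left(9697 + \frac{1}{-6942}\right) + 8712\right) = 31436 - \left(\left(9697 - \frac{1}{6942}\right) + 8712\right) = 31436 - \left(\frac{67316573}{6942} + 8712\right) = 31436 - \frac{127795277}{6942} = \frac{90433435}{6942}$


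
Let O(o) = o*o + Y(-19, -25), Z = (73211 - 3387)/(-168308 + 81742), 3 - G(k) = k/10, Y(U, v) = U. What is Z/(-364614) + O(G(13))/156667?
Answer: -12438591027091/123622700495462700 ≈ -0.00010062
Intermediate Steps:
G(k) = 3 - k/10
Z = -34912/43283 (Z = 69824/(-86566) = 69824*(-1/86566) = -34912/43283 ≈ -0.80660)
O(o) = -19 + o**2 (O(o) = o*o - 19 = o**2 - 19 = -19 + o**2)
Z/(-364614) + O(G(13))/156667 = -34912/43283/(-364614) + (-19 + (3 - 1/10*13)**2)/156667 = -34912/43283*(-1/364614) + (-19 + (3 - 13/10)**2)*(1/156667) = 17456/7890793881 + (-19 + (17/10)**2)*(1/156667) = 17456/7890793881 + (-19 + 289/100)*(1/156667) = 17456/7890793881 - 1611/100*1/156667 = 17456/7890793881 - 1611/15666700 = -12438591027091/123622700495462700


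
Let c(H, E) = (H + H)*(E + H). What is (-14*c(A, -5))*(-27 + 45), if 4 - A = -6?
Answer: -25200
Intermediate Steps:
A = 10 (A = 4 - 1*(-6) = 4 + 6 = 10)
c(H, E) = 2*H*(E + H) (c(H, E) = (2*H)*(E + H) = 2*H*(E + H))
(-14*c(A, -5))*(-27 + 45) = (-28*10*(-5 + 10))*(-27 + 45) = -28*10*5*18 = -14*100*18 = -1400*18 = -25200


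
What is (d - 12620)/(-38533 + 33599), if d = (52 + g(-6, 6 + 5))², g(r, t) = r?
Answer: 5252/2467 ≈ 2.1289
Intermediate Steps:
d = 2116 (d = (52 - 6)² = 46² = 2116)
(d - 12620)/(-38533 + 33599) = (2116 - 12620)/(-38533 + 33599) = -10504/(-4934) = -10504*(-1/4934) = 5252/2467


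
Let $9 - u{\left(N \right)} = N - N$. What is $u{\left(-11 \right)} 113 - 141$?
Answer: $876$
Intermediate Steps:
$u{\left(N \right)} = 9$ ($u{\left(N \right)} = 9 - \left(N - N\right) = 9 - 0 = 9 + 0 = 9$)
$u{\left(-11 \right)} 113 - 141 = 9 \cdot 113 - 141 = 1017 - 141 = 876$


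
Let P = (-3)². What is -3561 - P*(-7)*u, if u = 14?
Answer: -2679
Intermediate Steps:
P = 9
-3561 - P*(-7)*u = -3561 - 9*(-7)*14 = -3561 - (-63)*14 = -3561 - 1*(-882) = -3561 + 882 = -2679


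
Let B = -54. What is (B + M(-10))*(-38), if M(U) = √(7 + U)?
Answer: 2052 - 38*I*√3 ≈ 2052.0 - 65.818*I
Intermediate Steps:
(B + M(-10))*(-38) = (-54 + √(7 - 10))*(-38) = (-54 + √(-3))*(-38) = (-54 + I*√3)*(-38) = 2052 - 38*I*√3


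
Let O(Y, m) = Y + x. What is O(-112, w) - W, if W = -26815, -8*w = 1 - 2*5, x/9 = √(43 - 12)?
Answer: 26703 + 9*√31 ≈ 26753.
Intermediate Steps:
x = 9*√31 (x = 9*√(43 - 12) = 9*√31 ≈ 50.110)
w = 9/8 (w = -(1 - 2*5)/8 = -(1 - 10)/8 = -⅛*(-9) = 9/8 ≈ 1.1250)
O(Y, m) = Y + 9*√31
O(-112, w) - W = (-112 + 9*√31) - 1*(-26815) = (-112 + 9*√31) + 26815 = 26703 + 9*√31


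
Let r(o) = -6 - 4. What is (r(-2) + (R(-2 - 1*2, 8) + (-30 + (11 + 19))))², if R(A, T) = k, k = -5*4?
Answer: 900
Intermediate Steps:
k = -20
R(A, T) = -20
r(o) = -10
(r(-2) + (R(-2 - 1*2, 8) + (-30 + (11 + 19))))² = (-10 + (-20 + (-30 + (11 + 19))))² = (-10 + (-20 + (-30 + 30)))² = (-10 + (-20 + 0))² = (-10 - 20)² = (-30)² = 900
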